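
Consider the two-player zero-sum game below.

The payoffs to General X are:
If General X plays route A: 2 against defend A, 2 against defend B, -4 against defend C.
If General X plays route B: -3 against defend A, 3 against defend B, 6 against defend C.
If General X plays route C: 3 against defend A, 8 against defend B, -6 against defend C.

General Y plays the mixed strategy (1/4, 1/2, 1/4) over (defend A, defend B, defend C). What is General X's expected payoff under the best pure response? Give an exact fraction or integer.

13/4

route A: (2)·(1/4) + (2)·(1/2) + (-4)·(1/4) = 1/2.
route B: (-3)·(1/4) + (3)·(1/2) + (6)·(1/4) = 9/4.
route C: (3)·(1/4) + (8)·(1/2) + (-6)·(1/4) = 13/4.
The best pure response is route C with expected payoff 13/4.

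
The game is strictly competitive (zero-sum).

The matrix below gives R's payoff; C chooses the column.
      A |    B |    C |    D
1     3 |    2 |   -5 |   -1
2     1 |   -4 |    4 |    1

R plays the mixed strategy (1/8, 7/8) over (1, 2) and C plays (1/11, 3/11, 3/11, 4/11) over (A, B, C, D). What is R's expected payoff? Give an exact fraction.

Against (1/11, 3/11, 3/11, 4/11), each row's expected payoff is 1: -10/11; 2: 5/11.
Taking the (1/8, 7/8)-weighted average: (1/8)·(-10/11) + (7/8)·(5/11) = 25/88.

25/88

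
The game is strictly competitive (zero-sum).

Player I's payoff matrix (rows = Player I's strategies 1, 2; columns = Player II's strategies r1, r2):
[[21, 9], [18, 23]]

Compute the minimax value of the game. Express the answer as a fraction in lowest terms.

Row minima are 9 and 18, so Player I's maximin is 18; column maxima are 21 and 23, so Player II's minimax is 21. These differ, so the equilibrium is in mixed strategies.
Let Player I play 1 with probability p. Player II is indifferent when 21p + 18(1−p) = 9p + 23(1−p), giving p = 5/17.
Let Player II play r1 with probability q. Player I is indifferent when 21q + 9(1−q) = 18q + 23(1−q), giving q = 14/17.
The value is 21·(14/17) + (9)·(3/17) = 321/17.

321/17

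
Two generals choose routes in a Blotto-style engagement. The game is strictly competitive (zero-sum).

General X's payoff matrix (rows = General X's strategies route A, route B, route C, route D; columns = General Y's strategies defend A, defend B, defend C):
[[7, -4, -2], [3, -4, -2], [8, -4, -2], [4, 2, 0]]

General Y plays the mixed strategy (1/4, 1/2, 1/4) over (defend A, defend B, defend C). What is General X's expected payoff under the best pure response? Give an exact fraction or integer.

route A: (7)·(1/4) + (-4)·(1/2) + (-2)·(1/4) = -3/4.
route B: (3)·(1/4) + (-4)·(1/2) + (-2)·(1/4) = -7/4.
route C: (8)·(1/4) + (-4)·(1/2) + (-2)·(1/4) = -1/2.
route D: (4)·(1/4) + (2)·(1/2) + (0)·(1/4) = 2.
The best pure response is route D with expected payoff 2.

2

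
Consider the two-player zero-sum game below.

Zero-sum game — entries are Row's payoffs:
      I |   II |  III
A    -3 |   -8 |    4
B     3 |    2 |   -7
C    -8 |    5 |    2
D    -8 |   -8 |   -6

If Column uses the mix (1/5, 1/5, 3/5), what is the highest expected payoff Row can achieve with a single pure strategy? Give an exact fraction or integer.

3/5

A: (-3)·(1/5) + (-8)·(1/5) + (4)·(3/5) = 1/5.
B: (3)·(1/5) + (2)·(1/5) + (-7)·(3/5) = -16/5.
C: (-8)·(1/5) + (5)·(1/5) + (2)·(3/5) = 3/5.
D: (-8)·(1/5) + (-8)·(1/5) + (-6)·(3/5) = -34/5.
The best pure response is C with expected payoff 3/5.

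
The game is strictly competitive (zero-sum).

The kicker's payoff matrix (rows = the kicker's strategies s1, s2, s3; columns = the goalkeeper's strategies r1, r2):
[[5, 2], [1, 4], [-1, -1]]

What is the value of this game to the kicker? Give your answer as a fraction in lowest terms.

Row s3 is strictly dominated by row s2, so the kicker never plays it.
The remaining 2×2 game on (s1, s2) × (r1, r2) has no saddle point. Let the kicker play s1 with probability p; indifference gives 5p + (1−p) = 2p + 4(1−p), so p = 1/2.
Similarly the goalkeeper's optimal q on r1 is 1/3, and the value is 5·(1/3) + (2)·(2/3) = 3.

3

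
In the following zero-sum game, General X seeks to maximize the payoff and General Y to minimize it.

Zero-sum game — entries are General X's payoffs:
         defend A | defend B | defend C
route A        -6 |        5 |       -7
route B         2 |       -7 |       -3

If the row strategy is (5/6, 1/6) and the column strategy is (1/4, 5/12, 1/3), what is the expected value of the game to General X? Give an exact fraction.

Against (1/4, 5/12, 1/3), each row's expected payoff is route A: -7/4; route B: -41/12.
Taking the (5/6, 1/6)-weighted average: (5/6)·(-7/4) + (1/6)·(-41/12) = -73/36.

-73/36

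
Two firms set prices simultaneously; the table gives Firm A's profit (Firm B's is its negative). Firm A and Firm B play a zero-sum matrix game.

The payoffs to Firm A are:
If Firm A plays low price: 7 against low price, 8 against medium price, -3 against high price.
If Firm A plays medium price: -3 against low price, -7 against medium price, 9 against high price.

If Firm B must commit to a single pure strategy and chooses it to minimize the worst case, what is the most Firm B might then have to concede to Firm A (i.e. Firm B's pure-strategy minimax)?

7

The worst case (largest entry) in each column is low price: 7, medium price: 8, high price: 9.
The best (smallest) of these is 7.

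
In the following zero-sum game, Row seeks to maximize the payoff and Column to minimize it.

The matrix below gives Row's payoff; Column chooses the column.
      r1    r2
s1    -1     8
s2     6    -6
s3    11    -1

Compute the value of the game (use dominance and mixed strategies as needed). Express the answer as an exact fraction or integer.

Row s2 is strictly dominated by row s3, so Row never plays it.
The remaining 2×2 game on (s1, s3) × (r1, r2) has no saddle point. Let Row play s1 with probability p; indifference gives −p + 11(1−p) = 8p − (1−p), so p = 4/7.
Similarly Column's optimal q on r1 is 3/7, and the value is -1·(3/7) + (8)·(4/7) = 29/7.

29/7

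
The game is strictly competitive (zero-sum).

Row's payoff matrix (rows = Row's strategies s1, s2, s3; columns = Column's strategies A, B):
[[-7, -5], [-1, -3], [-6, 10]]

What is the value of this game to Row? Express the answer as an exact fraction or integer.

-14/9

Row s1 is strictly dominated by row s2, so Row never plays it.
The remaining 2×2 game on (s2, s3) × (A, B) has no saddle point. Let Row play s2 with probability p; indifference gives −p − 6(1−p) = −3p + 10(1−p), so p = 8/9.
Similarly Column's optimal q on A is 13/18, and the value is -1·(13/18) + (-3)·(5/18) = -14/9.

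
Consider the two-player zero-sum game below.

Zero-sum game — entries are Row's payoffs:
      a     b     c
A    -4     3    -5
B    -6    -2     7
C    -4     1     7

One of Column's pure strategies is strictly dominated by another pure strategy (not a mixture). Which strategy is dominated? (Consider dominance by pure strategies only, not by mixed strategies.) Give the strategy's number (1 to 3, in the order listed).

Column prefers columns that give Row less. Compare b with a: -4 < 3, -6 < -2, -4 < 1.
So a strictly dominates b for Column; b is strictly dominated.

2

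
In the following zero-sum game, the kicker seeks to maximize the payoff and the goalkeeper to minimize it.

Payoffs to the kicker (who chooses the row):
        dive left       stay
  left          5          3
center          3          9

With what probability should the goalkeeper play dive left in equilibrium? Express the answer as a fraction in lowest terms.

3/4

Row minima are 3 and 3, so the kicker's maximin is 3; column maxima are 5 and 9, so the goalkeeper's minimax is 5. These differ, so the equilibrium is in mixed strategies.
Let the goalkeeper play dive left with probability q. The kicker is indifferent when 5q + 3(1−q) = 3q + 9(1−q), giving q = 3/4.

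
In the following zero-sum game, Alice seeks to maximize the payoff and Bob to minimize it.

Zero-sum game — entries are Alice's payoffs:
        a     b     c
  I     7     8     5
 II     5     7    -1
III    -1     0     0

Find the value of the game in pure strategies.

5

Row minima: 5, -1, -1 → Alice's maximin is 5.
Column maxima: 7, 8, 5 → Bob's minimax is 5.
They coincide at (I, c), so the value is 5.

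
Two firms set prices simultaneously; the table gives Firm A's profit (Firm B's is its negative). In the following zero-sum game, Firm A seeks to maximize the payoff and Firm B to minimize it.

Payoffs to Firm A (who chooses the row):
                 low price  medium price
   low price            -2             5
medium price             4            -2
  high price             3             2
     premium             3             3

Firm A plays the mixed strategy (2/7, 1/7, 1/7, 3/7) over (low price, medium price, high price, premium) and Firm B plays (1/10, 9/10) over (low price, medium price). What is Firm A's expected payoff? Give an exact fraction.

183/70

Against (1/10, 9/10), each row's expected payoff is low price: 43/10; medium price: -7/5; high price: 21/10; premium: 3.
Taking the (2/7, 1/7, 1/7, 3/7)-weighted average: (2/7)·(43/10) + (1/7)·(-7/5) + (1/7)·(21/10) + (3/7)·(3) = 183/70.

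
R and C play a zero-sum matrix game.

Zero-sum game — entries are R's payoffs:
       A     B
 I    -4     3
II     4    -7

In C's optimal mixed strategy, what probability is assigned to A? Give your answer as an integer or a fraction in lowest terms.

Row minima are -4 and -7, so R's maximin is -4; column maxima are 4 and 3, so C's minimax is 3. These differ, so the equilibrium is in mixed strategies.
Let C play A with probability q. R is indifferent when −4q + 3(1−q) = 4q − 7(1−q), giving q = 5/9.

5/9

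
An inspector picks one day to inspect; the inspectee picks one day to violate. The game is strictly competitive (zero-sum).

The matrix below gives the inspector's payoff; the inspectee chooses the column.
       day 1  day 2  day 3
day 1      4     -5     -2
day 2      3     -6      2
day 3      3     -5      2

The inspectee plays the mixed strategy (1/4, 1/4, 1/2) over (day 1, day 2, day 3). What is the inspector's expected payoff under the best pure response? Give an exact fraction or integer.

day 1: (4)·(1/4) + (-5)·(1/4) + (-2)·(1/2) = -5/4.
day 2: (3)·(1/4) + (-6)·(1/4) + (2)·(1/2) = 1/4.
day 3: (3)·(1/4) + (-5)·(1/4) + (2)·(1/2) = 1/2.
The best pure response is day 3 with expected payoff 1/2.

1/2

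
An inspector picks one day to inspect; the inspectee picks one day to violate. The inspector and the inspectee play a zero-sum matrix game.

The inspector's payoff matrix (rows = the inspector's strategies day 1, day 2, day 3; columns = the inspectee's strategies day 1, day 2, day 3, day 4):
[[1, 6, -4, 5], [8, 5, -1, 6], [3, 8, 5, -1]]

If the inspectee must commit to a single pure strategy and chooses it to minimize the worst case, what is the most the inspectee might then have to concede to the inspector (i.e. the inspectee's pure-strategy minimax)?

The worst case (largest entry) in each column is day 1: 8, day 2: 8, day 3: 5, day 4: 6.
The best (smallest) of these is 5.

5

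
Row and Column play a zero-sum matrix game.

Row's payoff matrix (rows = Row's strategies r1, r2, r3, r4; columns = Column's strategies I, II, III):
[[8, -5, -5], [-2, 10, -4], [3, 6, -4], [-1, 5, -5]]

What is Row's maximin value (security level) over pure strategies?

-4

The worst-case payoff for each row is r1: -5, r2: -4, r3: -4, r4: -5.
The best of these is -4.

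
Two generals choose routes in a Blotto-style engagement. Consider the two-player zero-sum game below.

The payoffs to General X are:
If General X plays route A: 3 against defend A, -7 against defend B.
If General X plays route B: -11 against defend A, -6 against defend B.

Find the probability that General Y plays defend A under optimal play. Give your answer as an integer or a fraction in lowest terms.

1/15

Row minima are -7 and -11, so General X's maximin is -7; column maxima are 3 and -6, so General Y's minimax is -6. These differ, so the equilibrium is in mixed strategies.
Let General Y play defend A with probability q. General X is indifferent when 3q − 7(1−q) = −11q − 6(1−q), giving q = 1/15.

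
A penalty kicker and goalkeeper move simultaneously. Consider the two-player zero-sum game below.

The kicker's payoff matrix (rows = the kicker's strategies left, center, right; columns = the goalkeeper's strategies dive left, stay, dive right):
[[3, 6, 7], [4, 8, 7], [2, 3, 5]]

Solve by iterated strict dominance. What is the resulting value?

Column stay is strictly dominated by dive left for the goalkeeper (3<6, 4<8, 2<3); eliminate stay.
Column dive right is strictly dominated by dive left for the goalkeeper (3<7, 4<7, 2<5); eliminate dive right.
Row left is strictly dominated by row center (4>3); eliminate left.
Row right is strictly dominated by row center (4>2); eliminate right.
Only (center, dive left) remains, with payoff 4.

4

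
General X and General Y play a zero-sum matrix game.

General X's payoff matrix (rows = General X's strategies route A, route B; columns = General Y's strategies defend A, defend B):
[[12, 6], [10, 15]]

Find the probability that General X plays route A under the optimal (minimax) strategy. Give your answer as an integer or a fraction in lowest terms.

5/11

Row minima are 6 and 10, so General X's maximin is 10; column maxima are 12 and 15, so General Y's minimax is 12. These differ, so the equilibrium is in mixed strategies.
Let General X play route A with probability p. General Y is indifferent when 12p + 10(1−p) = 6p + 15(1−p), giving p = 5/11.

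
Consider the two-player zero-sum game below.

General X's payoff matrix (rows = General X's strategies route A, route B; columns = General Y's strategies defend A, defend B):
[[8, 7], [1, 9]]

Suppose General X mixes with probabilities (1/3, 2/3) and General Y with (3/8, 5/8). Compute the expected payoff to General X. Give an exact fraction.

Against (3/8, 5/8), each row's expected payoff is route A: 59/8; route B: 6.
Taking the (1/3, 2/3)-weighted average: (1/3)·(59/8) + (2/3)·(6) = 155/24.

155/24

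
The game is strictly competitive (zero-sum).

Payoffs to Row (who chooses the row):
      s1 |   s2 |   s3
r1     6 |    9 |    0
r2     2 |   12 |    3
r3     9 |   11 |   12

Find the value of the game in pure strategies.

9

Row minima: 0, 2, 9 → Row's maximin is 9.
Column maxima: 9, 12, 12 → Column's minimax is 9.
They coincide at (r3, s1), so the value is 9.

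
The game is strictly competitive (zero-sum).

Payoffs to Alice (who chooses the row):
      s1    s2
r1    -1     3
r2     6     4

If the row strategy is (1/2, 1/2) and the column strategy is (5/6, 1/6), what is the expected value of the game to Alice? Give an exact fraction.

8/3

Against (5/6, 1/6), each row's expected payoff is r1: -1/3; r2: 17/3.
Taking the (1/2, 1/2)-weighted average: (1/2)·(-1/3) + (1/2)·(17/3) = 8/3.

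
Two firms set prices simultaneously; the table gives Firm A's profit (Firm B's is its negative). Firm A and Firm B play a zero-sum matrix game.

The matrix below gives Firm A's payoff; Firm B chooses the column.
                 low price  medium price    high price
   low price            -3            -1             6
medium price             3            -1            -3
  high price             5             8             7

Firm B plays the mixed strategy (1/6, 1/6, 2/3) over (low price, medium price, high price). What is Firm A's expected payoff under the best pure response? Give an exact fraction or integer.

low price: (-3)·(1/6) + (-1)·(1/6) + (6)·(2/3) = 10/3.
medium price: (3)·(1/6) + (-1)·(1/6) + (-3)·(2/3) = -5/3.
high price: (5)·(1/6) + (8)·(1/6) + (7)·(2/3) = 41/6.
The best pure response is high price with expected payoff 41/6.

41/6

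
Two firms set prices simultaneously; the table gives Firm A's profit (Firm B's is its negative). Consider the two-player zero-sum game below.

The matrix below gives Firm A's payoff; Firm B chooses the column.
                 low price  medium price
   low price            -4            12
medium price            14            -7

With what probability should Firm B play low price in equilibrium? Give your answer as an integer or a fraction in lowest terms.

Row minima are -4 and -7, so Firm A's maximin is -4; column maxima are 14 and 12, so Firm B's minimax is 12. These differ, so the equilibrium is in mixed strategies.
Let Firm B play low price with probability q. Firm A is indifferent when −4q + 12(1−q) = 14q − 7(1−q), giving q = 19/37.

19/37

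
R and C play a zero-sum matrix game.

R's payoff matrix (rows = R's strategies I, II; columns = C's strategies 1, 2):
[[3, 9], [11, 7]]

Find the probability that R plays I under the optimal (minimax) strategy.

2/5

Row minima are 3 and 7, so R's maximin is 7; column maxima are 11 and 9, so C's minimax is 9. These differ, so the equilibrium is in mixed strategies.
Let R play I with probability p. C is indifferent when 3p + 11(1−p) = 9p + 7(1−p), giving p = 2/5.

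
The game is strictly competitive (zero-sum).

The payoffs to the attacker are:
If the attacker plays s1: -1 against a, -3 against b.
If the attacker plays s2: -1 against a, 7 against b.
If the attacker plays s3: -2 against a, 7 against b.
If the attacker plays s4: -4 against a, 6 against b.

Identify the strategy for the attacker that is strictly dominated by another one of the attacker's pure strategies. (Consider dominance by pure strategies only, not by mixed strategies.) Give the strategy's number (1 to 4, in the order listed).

Compare s4 with s2: -1 > -4, 7 > 6.
So s2 strictly dominates s4 for the attacker; s4 is strictly dominated.

4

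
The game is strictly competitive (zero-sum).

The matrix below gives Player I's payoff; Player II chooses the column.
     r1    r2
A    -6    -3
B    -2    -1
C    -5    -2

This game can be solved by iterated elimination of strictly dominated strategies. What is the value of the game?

Column r2 is strictly dominated by r1 for Player II (-6<-3, -2<-1, -5<-2); eliminate r2.
Row A is strictly dominated by row B (-2>-6); eliminate A.
Row C is strictly dominated by row B (-2>-5); eliminate C.
Only (B, r1) remains, with payoff -2.

-2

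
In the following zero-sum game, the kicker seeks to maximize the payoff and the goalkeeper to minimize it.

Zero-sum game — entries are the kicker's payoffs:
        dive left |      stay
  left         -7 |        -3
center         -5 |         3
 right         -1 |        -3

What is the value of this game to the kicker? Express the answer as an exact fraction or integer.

-9/5

Row left is strictly dominated by row center, so the kicker never plays it.
The remaining 2×2 game on (center, right) × (dive left, stay) has no saddle point. Let the kicker play center with probability p; indifference gives −5p − (1−p) = 3p − 3(1−p), so p = 1/5.
Similarly the goalkeeper's optimal q on dive left is 3/5, and the value is -5·(3/5) + (3)·(2/5) = -9/5.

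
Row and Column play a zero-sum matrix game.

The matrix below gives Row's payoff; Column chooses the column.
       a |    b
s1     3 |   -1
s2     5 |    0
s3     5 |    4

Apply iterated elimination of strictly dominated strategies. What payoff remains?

4

Column a is strictly dominated by b for Column (-1<3, 0<5, 4<5); eliminate a.
Row s2 is strictly dominated by row s3 (4>0); eliminate s2.
Row s1 is strictly dominated by row s3 (4>-1); eliminate s1.
Only (s3, b) remains, with payoff 4.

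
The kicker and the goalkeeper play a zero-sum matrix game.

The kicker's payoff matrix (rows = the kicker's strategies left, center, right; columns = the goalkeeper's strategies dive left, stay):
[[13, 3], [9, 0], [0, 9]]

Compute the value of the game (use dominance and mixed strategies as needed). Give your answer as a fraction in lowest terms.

Row center is strictly dominated by row left, so the kicker never plays it.
The remaining 2×2 game on (left, right) × (dive left, stay) has no saddle point. Let the kicker play left with probability p; indifference gives 13p = 3p + 9(1−p), so p = 9/19.
Similarly the goalkeeper's optimal q on dive left is 6/19, and the value is 13·(6/19) + (3)·(13/19) = 117/19.

117/19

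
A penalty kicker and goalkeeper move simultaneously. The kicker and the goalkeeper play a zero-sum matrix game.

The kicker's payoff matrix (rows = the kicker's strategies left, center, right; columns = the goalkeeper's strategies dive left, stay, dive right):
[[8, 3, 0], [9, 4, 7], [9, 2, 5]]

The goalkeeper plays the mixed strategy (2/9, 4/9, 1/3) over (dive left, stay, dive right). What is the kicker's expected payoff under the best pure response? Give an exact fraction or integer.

left: (8)·(2/9) + (3)·(4/9) + (0)·(1/3) = 28/9.
center: (9)·(2/9) + (4)·(4/9) + (7)·(1/3) = 55/9.
right: (9)·(2/9) + (2)·(4/9) + (5)·(1/3) = 41/9.
The best pure response is center with expected payoff 55/9.

55/9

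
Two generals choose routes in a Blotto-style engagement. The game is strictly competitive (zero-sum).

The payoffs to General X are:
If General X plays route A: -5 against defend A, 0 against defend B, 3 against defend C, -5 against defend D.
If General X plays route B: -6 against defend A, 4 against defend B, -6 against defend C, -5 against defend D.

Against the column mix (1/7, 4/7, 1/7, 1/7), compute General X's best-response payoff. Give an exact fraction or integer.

route A: (-5)·(1/7) + (0)·(4/7) + (3)·(1/7) + (-5)·(1/7) = -1.
route B: (-6)·(1/7) + (4)·(4/7) + (-6)·(1/7) + (-5)·(1/7) = -1/7.
The best pure response is route B with expected payoff -1/7.

-1/7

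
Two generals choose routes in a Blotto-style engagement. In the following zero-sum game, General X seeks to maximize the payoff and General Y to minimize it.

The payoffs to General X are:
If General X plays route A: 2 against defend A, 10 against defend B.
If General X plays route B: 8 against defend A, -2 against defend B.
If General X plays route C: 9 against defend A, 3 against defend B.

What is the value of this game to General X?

Row route B is strictly dominated by row route C, so General X never plays it.
The remaining 2×2 game on (route A, route C) × (defend A, defend B) has no saddle point. Let General X play route A with probability p; indifference gives 2p + 9(1−p) = 10p + 3(1−p), so p = 3/7.
Similarly General Y's optimal q on defend A is 1/2, and the value is 2·(1/2) + (10)·(1/2) = 6.

6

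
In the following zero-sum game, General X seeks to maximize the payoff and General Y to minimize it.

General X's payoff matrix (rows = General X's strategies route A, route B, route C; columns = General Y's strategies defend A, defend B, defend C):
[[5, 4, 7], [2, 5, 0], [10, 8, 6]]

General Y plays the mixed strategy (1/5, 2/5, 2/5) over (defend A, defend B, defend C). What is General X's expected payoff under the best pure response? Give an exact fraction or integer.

38/5

route A: (5)·(1/5) + (4)·(2/5) + (7)·(2/5) = 27/5.
route B: (2)·(1/5) + (5)·(2/5) + (0)·(2/5) = 12/5.
route C: (10)·(1/5) + (8)·(2/5) + (6)·(2/5) = 38/5.
The best pure response is route C with expected payoff 38/5.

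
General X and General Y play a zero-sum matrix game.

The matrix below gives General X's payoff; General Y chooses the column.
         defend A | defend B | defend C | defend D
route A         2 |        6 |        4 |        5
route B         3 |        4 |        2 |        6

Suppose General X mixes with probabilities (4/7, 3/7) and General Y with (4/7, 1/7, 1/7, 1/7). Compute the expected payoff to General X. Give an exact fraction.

Against (4/7, 1/7, 1/7, 1/7), each row's expected payoff is route A: 23/7; route B: 24/7.
Taking the (4/7, 3/7)-weighted average: (4/7)·(23/7) + (3/7)·(24/7) = 164/49.

164/49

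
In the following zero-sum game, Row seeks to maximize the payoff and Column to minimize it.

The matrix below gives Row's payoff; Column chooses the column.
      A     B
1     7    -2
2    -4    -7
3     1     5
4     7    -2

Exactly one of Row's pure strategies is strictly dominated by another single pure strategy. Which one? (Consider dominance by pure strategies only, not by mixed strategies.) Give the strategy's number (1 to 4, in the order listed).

2

Compare 2 with 1: 7 > -4, -2 > -7.
So 1 strictly dominates 2 for Row; 2 is strictly dominated.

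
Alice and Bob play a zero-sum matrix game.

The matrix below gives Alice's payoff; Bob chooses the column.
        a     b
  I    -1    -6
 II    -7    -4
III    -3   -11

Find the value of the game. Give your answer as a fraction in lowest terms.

-19/4

Row III is strictly dominated by row I, so Alice never plays it.
The remaining 2×2 game on (I, II) × (a, b) has no saddle point. Let Alice play I with probability p; indifference gives −p − 7(1−p) = −6p − 4(1−p), so p = 3/8.
Similarly Bob's optimal q on a is 1/4, and the value is -1·(1/4) + (-6)·(3/4) = -19/4.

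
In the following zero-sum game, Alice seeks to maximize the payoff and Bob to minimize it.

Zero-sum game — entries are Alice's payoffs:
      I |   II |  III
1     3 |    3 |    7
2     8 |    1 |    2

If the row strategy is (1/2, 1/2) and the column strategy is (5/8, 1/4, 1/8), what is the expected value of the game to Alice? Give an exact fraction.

9/2

Against (5/8, 1/4, 1/8), each row's expected payoff is 1: 7/2; 2: 11/2.
Taking the (1/2, 1/2)-weighted average: (1/2)·(7/2) + (1/2)·(11/2) = 9/2.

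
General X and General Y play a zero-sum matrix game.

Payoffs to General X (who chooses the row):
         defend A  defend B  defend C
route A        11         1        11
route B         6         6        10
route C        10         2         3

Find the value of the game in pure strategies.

Row minima: 1, 6, 2 → General X's maximin is 6.
Column maxima: 11, 6, 11 → General Y's minimax is 6.
They coincide at (route B, defend B), so the value is 6.

6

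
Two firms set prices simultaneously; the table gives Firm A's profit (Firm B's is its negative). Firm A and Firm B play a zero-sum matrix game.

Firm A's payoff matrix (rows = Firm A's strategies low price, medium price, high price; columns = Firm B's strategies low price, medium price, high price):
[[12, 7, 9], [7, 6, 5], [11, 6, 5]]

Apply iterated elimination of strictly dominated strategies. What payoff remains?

7

Row high price is strictly dominated by row low price (12>11, 7>6, 9>5); eliminate high price.
Row medium price is strictly dominated by row low price (12>7, 7>6, 9>5); eliminate medium price.
Column high price is strictly dominated by medium price for Firm B (7<9); eliminate high price.
Column low price is strictly dominated by medium price for Firm B (7<12); eliminate low price.
Only (low price, medium price) remains, with payoff 7.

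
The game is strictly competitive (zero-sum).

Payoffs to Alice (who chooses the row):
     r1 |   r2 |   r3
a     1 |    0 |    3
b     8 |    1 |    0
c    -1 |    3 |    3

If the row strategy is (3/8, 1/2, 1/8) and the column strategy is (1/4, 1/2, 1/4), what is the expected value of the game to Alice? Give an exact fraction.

Against (1/4, 1/2, 1/4), each row's expected payoff is a: 1; b: 5/2; c: 2.
Taking the (3/8, 1/2, 1/8)-weighted average: (3/8)·(1) + (1/2)·(5/2) + (1/8)·(2) = 15/8.

15/8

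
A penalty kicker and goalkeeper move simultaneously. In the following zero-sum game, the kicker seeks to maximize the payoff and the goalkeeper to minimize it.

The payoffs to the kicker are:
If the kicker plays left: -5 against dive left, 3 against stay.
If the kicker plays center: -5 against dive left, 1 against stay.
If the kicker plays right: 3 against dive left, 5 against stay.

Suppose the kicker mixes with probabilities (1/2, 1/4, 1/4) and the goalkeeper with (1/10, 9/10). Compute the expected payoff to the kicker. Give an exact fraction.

Against (1/10, 9/10), each row's expected payoff is left: 11/5; center: 2/5; right: 24/5.
Taking the (1/2, 1/4, 1/4)-weighted average: (1/2)·(11/5) + (1/4)·(2/5) + (1/4)·(24/5) = 12/5.

12/5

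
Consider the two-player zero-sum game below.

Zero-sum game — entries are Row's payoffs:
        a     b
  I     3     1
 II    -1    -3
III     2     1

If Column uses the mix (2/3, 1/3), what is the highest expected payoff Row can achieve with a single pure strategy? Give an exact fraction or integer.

I: (3)·(2/3) + (1)·(1/3) = 7/3.
II: (-1)·(2/3) + (-3)·(1/3) = -5/3.
III: (2)·(2/3) + (1)·(1/3) = 5/3.
The best pure response is I with expected payoff 7/3.

7/3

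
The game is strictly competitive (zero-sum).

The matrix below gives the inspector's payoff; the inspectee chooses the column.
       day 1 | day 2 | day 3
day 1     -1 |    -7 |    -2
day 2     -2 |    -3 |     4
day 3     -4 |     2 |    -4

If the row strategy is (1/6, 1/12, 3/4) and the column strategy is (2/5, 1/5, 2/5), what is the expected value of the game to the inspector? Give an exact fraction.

Against (2/5, 1/5, 2/5), each row's expected payoff is day 1: -13/5; day 2: 1/5; day 3: -14/5.
Taking the (1/6, 1/12, 3/4)-weighted average: (1/6)·(-13/5) + (1/12)·(1/5) + (3/4)·(-14/5) = -151/60.

-151/60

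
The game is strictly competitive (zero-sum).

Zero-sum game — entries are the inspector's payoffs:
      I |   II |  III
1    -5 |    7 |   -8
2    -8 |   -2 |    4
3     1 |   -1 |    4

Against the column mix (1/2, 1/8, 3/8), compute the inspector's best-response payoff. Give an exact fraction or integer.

1: (-5)·(1/2) + (7)·(1/8) + (-8)·(3/8) = -37/8.
2: (-8)·(1/2) + (-2)·(1/8) + (4)·(3/8) = -11/4.
3: (1)·(1/2) + (-1)·(1/8) + (4)·(3/8) = 15/8.
The best pure response is 3 with expected payoff 15/8.

15/8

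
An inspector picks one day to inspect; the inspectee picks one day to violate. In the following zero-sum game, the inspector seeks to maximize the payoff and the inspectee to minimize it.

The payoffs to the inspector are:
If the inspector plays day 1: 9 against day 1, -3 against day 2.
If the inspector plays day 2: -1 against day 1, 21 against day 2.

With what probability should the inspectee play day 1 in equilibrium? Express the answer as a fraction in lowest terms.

12/17

Row minima are -3 and -1, so the inspector's maximin is -1; column maxima are 9 and 21, so the inspectee's minimax is 9. These differ, so the equilibrium is in mixed strategies.
Let the inspectee play day 1 with probability q. The inspector is indifferent when 9q − 3(1−q) = −q + 21(1−q), giving q = 12/17.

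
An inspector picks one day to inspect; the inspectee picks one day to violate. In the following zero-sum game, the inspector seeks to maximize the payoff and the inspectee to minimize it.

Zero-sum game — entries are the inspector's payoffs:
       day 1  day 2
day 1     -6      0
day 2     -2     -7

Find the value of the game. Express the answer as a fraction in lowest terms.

Row minima are -6 and -7, so the inspector's maximin is -6; column maxima are -2 and 0, so the inspectee's minimax is -2. These differ, so the equilibrium is in mixed strategies.
Let the inspector play day 1 with probability p. The inspectee is indifferent when −6p − 2(1−p) = −7(1−p), giving p = 5/11.
Let the inspectee play day 1 with probability q. The inspector is indifferent when −6q = −2q − 7(1−q), giving q = 7/11.
The value is -6·(7/11) + (0)·(4/11) = -42/11.

-42/11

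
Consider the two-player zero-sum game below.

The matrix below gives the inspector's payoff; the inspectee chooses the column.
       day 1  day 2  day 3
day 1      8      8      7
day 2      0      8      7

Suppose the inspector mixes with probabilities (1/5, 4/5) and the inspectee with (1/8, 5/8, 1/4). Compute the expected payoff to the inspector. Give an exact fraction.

Against (1/8, 5/8, 1/4), each row's expected payoff is day 1: 31/4; day 2: 27/4.
Taking the (1/5, 4/5)-weighted average: (1/5)·(31/4) + (4/5)·(27/4) = 139/20.

139/20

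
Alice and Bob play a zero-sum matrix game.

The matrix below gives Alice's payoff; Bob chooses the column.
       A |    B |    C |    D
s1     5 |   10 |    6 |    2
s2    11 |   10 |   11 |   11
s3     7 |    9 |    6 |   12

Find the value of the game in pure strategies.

10

Row minima: 2, 10, 6 → Alice's maximin is 10.
Column maxima: 11, 10, 11, 12 → Bob's minimax is 10.
They coincide at (s2, B), so the value is 10.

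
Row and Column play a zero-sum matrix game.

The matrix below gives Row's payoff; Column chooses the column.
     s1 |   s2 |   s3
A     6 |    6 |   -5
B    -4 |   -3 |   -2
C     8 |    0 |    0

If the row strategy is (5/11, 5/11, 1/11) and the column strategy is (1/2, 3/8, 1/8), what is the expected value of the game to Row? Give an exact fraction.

Against (1/2, 3/8, 1/8), each row's expected payoff is A: 37/8; B: -27/8; C: 4.
Taking the (5/11, 5/11, 1/11)-weighted average: (5/11)·(37/8) + (5/11)·(-27/8) + (1/11)·(4) = 41/44.

41/44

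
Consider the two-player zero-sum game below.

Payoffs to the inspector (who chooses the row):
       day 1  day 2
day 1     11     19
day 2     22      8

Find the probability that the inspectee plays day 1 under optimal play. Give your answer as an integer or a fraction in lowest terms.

1/2

Row minima are 11 and 8, so the inspector's maximin is 11; column maxima are 22 and 19, so the inspectee's minimax is 19. These differ, so the equilibrium is in mixed strategies.
Let the inspectee play day 1 with probability q. The inspector is indifferent when 11q + 19(1−q) = 22q + 8(1−q), giving q = 1/2.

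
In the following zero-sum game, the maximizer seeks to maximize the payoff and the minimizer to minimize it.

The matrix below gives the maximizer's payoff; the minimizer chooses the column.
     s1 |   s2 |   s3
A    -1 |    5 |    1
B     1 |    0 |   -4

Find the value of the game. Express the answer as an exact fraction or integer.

-3/7

Column s2 is strictly dominated by s3 for the minimizer (it gives the maximizer more in every row).
The remaining 2×2 game on (A, B) × (s1, s3) has no saddle point. Let the maximizer play A with probability p; indifference gives −p + (1−p) = p − 4(1−p), so p = 5/7.
Similarly the minimizer's optimal q on s1 is 5/7, and the value is -1·(5/7) + (1)·(2/7) = -3/7.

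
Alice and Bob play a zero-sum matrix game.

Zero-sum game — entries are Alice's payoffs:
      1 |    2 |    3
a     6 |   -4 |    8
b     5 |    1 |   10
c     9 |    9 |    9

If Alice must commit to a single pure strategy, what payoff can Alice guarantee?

9

The worst-case payoff for each row is a: -4, b: 1, c: 9.
The best of these is 9.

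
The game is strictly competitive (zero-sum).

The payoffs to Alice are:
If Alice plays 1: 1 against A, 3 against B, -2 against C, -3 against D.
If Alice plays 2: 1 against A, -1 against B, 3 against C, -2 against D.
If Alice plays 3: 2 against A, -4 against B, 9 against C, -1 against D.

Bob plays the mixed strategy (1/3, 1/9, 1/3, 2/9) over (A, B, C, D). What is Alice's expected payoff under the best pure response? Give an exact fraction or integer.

1: (1)·(1/3) + (3)·(1/9) + (-2)·(1/3) + (-3)·(2/9) = -2/3.
2: (1)·(1/3) + (-1)·(1/9) + (3)·(1/3) + (-2)·(2/9) = 7/9.
3: (2)·(1/3) + (-4)·(1/9) + (9)·(1/3) + (-1)·(2/9) = 3.
The best pure response is 3 with expected payoff 3.

3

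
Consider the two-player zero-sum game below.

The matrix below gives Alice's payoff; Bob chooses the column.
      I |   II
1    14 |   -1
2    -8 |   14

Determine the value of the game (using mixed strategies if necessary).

Row minima are -1 and -8, so Alice's maximin is -1; column maxima are 14 and 14, so Bob's minimax is 14. These differ, so the equilibrium is in mixed strategies.
Let Alice play 1 with probability p. Bob is indifferent when 14p − 8(1−p) = −p + 14(1−p), giving p = 22/37.
Let Bob play I with probability q. Alice is indifferent when 14q − (1−q) = −8q + 14(1−q), giving q = 15/37.
The value is 14·(15/37) + (-1)·(22/37) = 188/37.

188/37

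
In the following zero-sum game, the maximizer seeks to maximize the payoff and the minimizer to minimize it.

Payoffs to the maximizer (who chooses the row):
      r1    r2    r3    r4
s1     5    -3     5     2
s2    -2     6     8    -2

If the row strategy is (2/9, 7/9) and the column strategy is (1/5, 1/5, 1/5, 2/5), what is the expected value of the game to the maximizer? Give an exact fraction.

Against (1/5, 1/5, 1/5, 2/5), each row's expected payoff is s1: 11/5; s2: 8/5.
Taking the (2/9, 7/9)-weighted average: (2/9)·(11/5) + (7/9)·(8/5) = 26/15.

26/15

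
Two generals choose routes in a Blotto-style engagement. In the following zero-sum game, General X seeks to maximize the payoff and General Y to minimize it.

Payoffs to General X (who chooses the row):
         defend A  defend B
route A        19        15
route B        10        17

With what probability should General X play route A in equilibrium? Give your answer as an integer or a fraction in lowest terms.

Row minima are 15 and 10, so General X's maximin is 15; column maxima are 19 and 17, so General Y's minimax is 17. These differ, so the equilibrium is in mixed strategies.
Let General X play route A with probability p. General Y is indifferent when 19p + 10(1−p) = 15p + 17(1−p), giving p = 7/11.

7/11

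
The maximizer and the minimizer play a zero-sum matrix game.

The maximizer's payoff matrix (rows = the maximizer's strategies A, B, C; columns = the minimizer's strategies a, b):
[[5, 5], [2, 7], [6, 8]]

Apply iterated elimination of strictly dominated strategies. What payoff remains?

6

Row B is strictly dominated by row C (6>2, 8>7); eliminate B.
Row A is strictly dominated by row C (6>5, 8>5); eliminate A.
Column b is strictly dominated by a for the minimizer (6<8); eliminate b.
Only (C, a) remains, with payoff 6.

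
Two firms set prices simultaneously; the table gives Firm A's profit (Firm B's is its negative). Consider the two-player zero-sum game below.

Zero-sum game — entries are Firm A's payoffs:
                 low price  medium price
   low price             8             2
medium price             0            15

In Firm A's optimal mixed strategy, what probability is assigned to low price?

5/7

Row minima are 2 and 0, so Firm A's maximin is 2; column maxima are 8 and 15, so Firm B's minimax is 8. These differ, so the equilibrium is in mixed strategies.
Let Firm A play low price with probability p. Firm B is indifferent when 8p = 2p + 15(1−p), giving p = 5/7.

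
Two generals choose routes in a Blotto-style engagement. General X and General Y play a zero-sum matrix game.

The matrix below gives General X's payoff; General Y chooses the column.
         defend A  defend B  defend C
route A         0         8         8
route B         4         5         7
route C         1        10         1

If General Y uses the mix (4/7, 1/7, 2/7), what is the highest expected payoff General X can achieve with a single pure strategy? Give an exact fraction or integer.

5

route A: (0)·(4/7) + (8)·(1/7) + (8)·(2/7) = 24/7.
route B: (4)·(4/7) + (5)·(1/7) + (7)·(2/7) = 5.
route C: (1)·(4/7) + (10)·(1/7) + (1)·(2/7) = 16/7.
The best pure response is route B with expected payoff 5.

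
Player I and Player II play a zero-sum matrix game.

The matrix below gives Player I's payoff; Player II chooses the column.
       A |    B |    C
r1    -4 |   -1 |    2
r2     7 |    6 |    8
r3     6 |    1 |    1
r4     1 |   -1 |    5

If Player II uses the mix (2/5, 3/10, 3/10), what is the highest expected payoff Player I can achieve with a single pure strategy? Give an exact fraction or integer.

r1: (-4)·(2/5) + (-1)·(3/10) + (2)·(3/10) = -13/10.
r2: (7)·(2/5) + (6)·(3/10) + (8)·(3/10) = 7.
r3: (6)·(2/5) + (1)·(3/10) + (1)·(3/10) = 3.
r4: (1)·(2/5) + (-1)·(3/10) + (5)·(3/10) = 8/5.
The best pure response is r2 with expected payoff 7.

7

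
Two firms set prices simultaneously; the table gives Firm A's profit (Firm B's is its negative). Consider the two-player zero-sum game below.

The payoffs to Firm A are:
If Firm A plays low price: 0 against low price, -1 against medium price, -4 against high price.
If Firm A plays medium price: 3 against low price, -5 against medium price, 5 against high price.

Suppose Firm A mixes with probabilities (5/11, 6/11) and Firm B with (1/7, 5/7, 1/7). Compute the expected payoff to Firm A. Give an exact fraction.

-21/11

Against (1/7, 5/7, 1/7), each row's expected payoff is low price: -9/7; medium price: -17/7.
Taking the (5/11, 6/11)-weighted average: (5/11)·(-9/7) + (6/11)·(-17/7) = -21/11.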